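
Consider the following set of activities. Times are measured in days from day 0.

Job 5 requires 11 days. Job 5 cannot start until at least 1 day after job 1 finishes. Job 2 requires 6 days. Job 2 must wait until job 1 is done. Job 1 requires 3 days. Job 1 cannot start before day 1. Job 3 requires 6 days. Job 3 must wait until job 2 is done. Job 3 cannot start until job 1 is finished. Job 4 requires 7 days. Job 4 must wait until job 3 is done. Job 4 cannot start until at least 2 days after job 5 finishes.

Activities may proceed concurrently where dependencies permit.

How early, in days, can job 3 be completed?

Job 1 cannot begin until its own release at day 1. It runs from day 1 to 1 + 3 = day 4.
Job 2 cannot begin until job 1 (finishes day 4). It runs from day 4 to 4 + 6 = day 10.
Job 3 needs all of job 2 (finishes day 10); job 1 (finishes day 4). That puts its earliest start at day 10; it finishes at 10 + 6 = day 16.

16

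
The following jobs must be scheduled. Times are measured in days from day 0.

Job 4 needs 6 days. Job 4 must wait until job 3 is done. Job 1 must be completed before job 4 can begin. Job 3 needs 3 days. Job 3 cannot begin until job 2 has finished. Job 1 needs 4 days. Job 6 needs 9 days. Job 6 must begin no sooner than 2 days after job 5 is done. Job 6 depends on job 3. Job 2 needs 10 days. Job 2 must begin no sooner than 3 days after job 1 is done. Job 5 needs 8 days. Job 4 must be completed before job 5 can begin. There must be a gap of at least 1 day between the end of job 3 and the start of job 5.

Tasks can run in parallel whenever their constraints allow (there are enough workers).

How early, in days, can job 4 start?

20

Nothing blocks job 1, so it runs from day 0 to day 4.
After job 1 (finishes day 4, plus 3-day gap → day 7), job 2 can start at day 7 and finishes at day 17.
Job 3 cannot begin until job 2 (finishes day 17). It runs from day 17 to 17 + 3 = day 20.
Job 4 waits on job 3 (finishes day 20); job 1 (finishes day 4). The latest of these is day 20, which is the earliest job 4 can start.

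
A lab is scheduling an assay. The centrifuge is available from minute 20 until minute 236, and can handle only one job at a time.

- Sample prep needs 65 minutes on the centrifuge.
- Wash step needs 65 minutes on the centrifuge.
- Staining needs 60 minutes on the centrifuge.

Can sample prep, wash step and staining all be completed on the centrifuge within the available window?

Yes

The centrifuge window is 236 − 20 = 216 minutes.
Running back to back, the jobs need 65 + 65 + 60 = 190 minutes on the centrifuge.
Since 190 ≤ 216, they fit within the window.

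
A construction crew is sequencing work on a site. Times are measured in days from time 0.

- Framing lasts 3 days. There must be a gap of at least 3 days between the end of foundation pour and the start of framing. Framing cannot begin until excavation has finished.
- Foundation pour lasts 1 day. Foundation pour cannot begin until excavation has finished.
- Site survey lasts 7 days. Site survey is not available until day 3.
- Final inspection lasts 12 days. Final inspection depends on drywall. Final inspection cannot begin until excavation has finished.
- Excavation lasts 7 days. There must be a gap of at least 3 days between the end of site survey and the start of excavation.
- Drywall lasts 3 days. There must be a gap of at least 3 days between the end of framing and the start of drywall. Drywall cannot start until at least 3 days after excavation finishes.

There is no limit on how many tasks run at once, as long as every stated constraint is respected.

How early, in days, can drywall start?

After its own release at day 3, site survey can start at day 3 and finishes at day 10.
Excavation waits on site survey (finishes day 10, plus 3-day gap → day 13), so it starts at day 13 and finishes at 13 + 7 = day 20.
After excavation (finishes day 20), foundation pour can start at day 20 and finishes at day 21.
Framing needs all of foundation pour (finishes day 21, plus 3-day gap → day 24); excavation (finishes day 20). That puts its earliest start at day 24; it finishes at 24 + 3 = day 27.
Drywall waits on framing (finishes day 27, plus 3-day gap → day 30); excavation (finishes day 20, plus 3-day gap → day 23). The latest of these is day 30, which is the earliest drywall can start.

30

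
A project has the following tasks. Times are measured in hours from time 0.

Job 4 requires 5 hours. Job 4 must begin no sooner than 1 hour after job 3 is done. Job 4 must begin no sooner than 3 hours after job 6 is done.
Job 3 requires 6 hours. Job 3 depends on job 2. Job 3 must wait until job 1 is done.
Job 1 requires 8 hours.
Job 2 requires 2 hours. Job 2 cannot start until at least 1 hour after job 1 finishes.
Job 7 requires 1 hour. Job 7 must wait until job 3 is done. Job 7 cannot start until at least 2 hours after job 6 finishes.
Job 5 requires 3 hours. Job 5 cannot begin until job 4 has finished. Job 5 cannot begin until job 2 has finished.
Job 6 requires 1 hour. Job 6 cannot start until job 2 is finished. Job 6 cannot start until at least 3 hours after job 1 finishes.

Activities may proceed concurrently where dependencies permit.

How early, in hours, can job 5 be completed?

26

Job 1 has no prerequisites, so it starts at hour 0 and finishes at hour 8.
After job 1 (finishes hour 8, plus 1-hour gap → hour 9), job 2 can start at hour 9 and finishes at hour 11.
For job 6: job 2 (finishes hour 11); job 1 (finishes hour 8, plus 3-hour gap → hour 11). Taking the maximum gives a start of hour 11, and it finishes at 11 + 1 = hour 12.
Job 3 needs all of job 2 (finishes hour 11); job 1 (finishes hour 8). That puts its earliest start at hour 11; it finishes at 11 + 6 = hour 17.
Job 4 needs all of job 3 (finishes hour 17, plus 1-hour gap → hour 18); job 6 (finishes hour 12, plus 3-hour gap → hour 15). That puts its earliest start at hour 18; it finishes at 18 + 5 = hour 23.
For job 5: job 4 (finishes hour 23); job 2 (finishes hour 11). Taking the maximum gives a start of hour 23, and it finishes at 23 + 3 = hour 26.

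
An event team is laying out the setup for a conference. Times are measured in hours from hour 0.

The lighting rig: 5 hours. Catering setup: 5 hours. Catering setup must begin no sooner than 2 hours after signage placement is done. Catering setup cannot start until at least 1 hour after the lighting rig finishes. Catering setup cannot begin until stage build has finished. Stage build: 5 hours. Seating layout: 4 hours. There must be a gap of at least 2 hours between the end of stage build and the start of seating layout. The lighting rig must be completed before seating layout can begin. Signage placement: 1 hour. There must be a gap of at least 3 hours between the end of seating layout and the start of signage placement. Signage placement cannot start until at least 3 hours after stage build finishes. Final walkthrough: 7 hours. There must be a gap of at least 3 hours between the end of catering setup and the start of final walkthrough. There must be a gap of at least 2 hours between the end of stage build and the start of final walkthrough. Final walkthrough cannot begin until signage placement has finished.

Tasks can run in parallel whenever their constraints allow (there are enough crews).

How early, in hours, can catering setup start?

The lighting rig has no prerequisites, so it starts at hour 0 and finishes at hour 5.
Stage build has no prerequisites, so it starts at hour 0 and finishes at hour 5.
For seating layout: stage build (finishes hour 5, plus 2-hour gap → hour 7); the lighting rig (finishes hour 5). Taking the maximum gives a start of hour 7, and it finishes at 7 + 4 = hour 11.
Signage placement has to wait for seating layout (finishes hour 11, plus 3-hour gap → hour 14); stage build (finishes hour 5, plus 3-hour gap → hour 8). The latest of these is hour 14, so signage placement runs hour 14 to 14 + 1 = hour 15.
Catering setup waits on signage placement (finishes hour 15, plus 2-hour gap → hour 17); the lighting rig (finishes hour 5, plus 1-hour gap → hour 6); stage build (finishes hour 5). The latest of these is hour 17, which is the earliest catering setup can start.

17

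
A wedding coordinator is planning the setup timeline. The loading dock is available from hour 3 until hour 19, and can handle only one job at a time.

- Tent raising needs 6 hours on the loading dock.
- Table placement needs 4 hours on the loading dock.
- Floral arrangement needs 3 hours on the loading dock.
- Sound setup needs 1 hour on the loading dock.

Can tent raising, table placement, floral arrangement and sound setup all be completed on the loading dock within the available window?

Yes

The loading dock window is 19 − 3 = 16 hours.
Running back to back, the jobs need 6 + 4 + 3 + 1 = 14 hours on the loading dock.
Since 14 ≤ 16, they fit within the window.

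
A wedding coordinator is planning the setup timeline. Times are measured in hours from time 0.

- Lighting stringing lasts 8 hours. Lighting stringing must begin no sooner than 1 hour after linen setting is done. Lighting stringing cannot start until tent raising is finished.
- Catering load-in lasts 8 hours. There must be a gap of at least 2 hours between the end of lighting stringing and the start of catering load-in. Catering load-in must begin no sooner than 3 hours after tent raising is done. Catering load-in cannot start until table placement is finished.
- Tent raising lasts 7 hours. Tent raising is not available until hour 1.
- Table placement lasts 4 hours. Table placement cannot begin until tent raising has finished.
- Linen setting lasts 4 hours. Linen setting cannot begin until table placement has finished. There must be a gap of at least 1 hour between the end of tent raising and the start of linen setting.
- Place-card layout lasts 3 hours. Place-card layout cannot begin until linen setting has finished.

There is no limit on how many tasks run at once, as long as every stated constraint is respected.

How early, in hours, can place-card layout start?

16

After its own release at hour 1, tent raising can start at hour 1 and finishes at hour 8.
Table placement cannot begin until tent raising (finishes hour 8). It runs from hour 8 to 8 + 4 = hour 12.
Linen setting needs all of table placement (finishes hour 12); tent raising (finishes hour 8, plus 1-hour gap → hour 9). That puts its earliest start at hour 12; it finishes at 12 + 4 = hour 16.
Place-card layout waits on linen setting (finishes hour 16), so the earliest it can start is hour 16.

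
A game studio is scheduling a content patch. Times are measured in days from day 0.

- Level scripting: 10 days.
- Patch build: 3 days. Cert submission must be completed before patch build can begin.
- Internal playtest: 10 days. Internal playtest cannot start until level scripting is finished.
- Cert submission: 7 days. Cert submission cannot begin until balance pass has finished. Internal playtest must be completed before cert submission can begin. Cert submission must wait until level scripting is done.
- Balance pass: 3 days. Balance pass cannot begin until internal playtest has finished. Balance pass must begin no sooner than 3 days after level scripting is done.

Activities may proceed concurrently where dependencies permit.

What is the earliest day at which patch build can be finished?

33

Level scripting has no prerequisites, so it starts at day 0 and finishes at day 10.
After level scripting (finishes day 10), internal playtest can start at day 10 and finishes at day 20.
Balance pass needs all of internal playtest (finishes day 20); level scripting (finishes day 10, plus 3-day gap → day 13). That puts its earliest start at day 20; it finishes at 20 + 3 = day 23.
Cert submission needs all of balance pass (finishes day 23); internal playtest (finishes day 20); level scripting (finishes day 10). That puts its earliest start at day 23; it finishes at 23 + 7 = day 30.
After cert submission (finishes day 30), patch build can start at day 30 and finishes at day 33.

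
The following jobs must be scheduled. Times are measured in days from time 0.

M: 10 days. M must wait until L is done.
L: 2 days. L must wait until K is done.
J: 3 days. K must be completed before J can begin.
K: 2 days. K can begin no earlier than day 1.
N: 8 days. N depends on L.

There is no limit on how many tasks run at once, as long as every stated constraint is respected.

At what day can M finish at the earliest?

15

K waits on its own release at day 1, so it starts at day 1 and finishes at 1 + 2 = day 3.
After K (finishes day 3), L can start at day 3 and finishes at day 5.
M waits on L (finishes day 5), so it starts at day 5 and finishes at 5 + 10 = day 15.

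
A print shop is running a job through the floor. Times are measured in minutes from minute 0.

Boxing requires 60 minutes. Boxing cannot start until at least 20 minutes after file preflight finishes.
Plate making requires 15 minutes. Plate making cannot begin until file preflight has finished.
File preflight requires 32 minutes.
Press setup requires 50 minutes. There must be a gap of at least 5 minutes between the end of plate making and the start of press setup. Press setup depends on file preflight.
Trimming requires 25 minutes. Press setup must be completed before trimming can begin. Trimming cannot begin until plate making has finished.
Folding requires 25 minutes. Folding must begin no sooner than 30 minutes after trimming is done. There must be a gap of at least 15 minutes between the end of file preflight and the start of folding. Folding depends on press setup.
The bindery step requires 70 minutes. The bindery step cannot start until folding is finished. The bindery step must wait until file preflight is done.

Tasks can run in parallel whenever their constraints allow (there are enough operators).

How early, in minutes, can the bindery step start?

182

File preflight has no prerequisites, so it starts at minute 0 and finishes at minute 32.
After file preflight (finishes minute 32), plate making can start at minute 32 and finishes at minute 47.
For press setup: plate making (finishes minute 47, plus 5-minute gap → minute 52); file preflight (finishes minute 32). Taking the maximum gives a start of minute 52, and it finishes at 52 + 50 = minute 102.
Trimming has to wait for press setup (finishes minute 102); plate making (finishes minute 47). The latest of these is minute 102, so trimming runs minute 102 to 102 + 25 = minute 127.
Folding needs all of trimming (finishes minute 127, plus 30-minute gap → minute 157); file preflight (finishes minute 32, plus 15-minute gap → minute 47); press setup (finishes minute 102). That puts its earliest start at minute 157; it finishes at 157 + 25 = minute 182.
The bindery step waits on folding (finishes minute 182); file preflight (finishes minute 32). The latest of these is minute 182, which is the earliest the bindery step can start.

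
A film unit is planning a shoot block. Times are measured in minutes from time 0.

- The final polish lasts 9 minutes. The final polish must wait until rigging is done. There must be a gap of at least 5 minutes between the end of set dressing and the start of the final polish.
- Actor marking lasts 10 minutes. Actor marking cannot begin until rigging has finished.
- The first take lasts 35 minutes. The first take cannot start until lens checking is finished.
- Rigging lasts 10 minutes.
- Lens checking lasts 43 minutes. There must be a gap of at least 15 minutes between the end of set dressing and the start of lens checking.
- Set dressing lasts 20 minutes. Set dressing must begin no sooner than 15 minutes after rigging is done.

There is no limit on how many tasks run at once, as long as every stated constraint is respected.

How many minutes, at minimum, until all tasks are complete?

Rigging has no prerequisites, so it starts at minute 0 and finishes at minute 10.
Actor marking waits on rigging (finishes minute 10), so it starts at minute 10 and finishes at 10 + 10 = minute 20.
After rigging (finishes minute 10, plus 15-minute gap → minute 25), set dressing can start at minute 25 and finishes at minute 45.
The final polish has to wait for rigging (finishes minute 10); set dressing (finishes minute 45, plus 5-minute gap → minute 50). The latest of these is minute 50, so the final polish runs minute 50 to 50 + 9 = minute 59.
After set dressing (finishes minute 45, plus 15-minute gap → minute 60), lens checking can start at minute 60 and finishes at minute 103.
The first take waits on lens checking (finishes minute 103), so it starts at minute 103 and finishes at 103 + 35 = minute 138.
All tasks are finished once the last one completes. Finish times: Rigging at 10, Set dressing at 45, Lens checking at 103, Actor marking at 20, The final polish at 59, The first take at 138. The latest is minute 138.

138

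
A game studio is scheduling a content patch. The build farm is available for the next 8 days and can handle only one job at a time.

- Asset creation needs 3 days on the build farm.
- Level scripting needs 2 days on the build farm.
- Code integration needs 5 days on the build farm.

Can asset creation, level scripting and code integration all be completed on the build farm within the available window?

No

Running back to back, the jobs need 3 + 2 + 5 = 10 days on the build farm.
Since 10 > 8, they cannot all fit.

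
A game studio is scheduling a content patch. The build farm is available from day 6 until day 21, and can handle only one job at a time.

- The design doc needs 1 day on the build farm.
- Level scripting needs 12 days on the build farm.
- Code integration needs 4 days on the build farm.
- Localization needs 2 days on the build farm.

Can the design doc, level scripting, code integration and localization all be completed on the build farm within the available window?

No

The build farm window is 21 − 6 = 15 days.
Running back to back, the jobs need 1 + 12 + 4 + 2 = 19 days on the build farm.
Since 19 > 15, they cannot all fit.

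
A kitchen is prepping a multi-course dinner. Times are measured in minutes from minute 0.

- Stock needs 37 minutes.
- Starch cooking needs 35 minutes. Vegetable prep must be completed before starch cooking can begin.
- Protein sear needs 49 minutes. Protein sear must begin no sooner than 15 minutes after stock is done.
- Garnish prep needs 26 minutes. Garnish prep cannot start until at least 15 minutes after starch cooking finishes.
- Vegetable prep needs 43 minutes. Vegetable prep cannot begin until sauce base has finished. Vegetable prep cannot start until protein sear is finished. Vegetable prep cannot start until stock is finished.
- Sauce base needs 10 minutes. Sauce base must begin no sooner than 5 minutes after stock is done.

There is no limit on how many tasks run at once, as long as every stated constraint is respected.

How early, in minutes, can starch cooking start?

Stock has no prerequisites, so it starts at minute 0 and finishes at minute 37.
Protein sear waits on stock (finishes minute 37, plus 15-minute gap → minute 52), so it starts at minute 52 and finishes at 52 + 49 = minute 101.
Sauce base cannot begin until stock (finishes minute 37, plus 5-minute gap → minute 42). It runs from minute 42 to 42 + 10 = minute 52.
Vegetable prep needs all of sauce base (finishes minute 52); protein sear (finishes minute 101); stock (finishes minute 37). That puts its earliest start at minute 101; it finishes at 101 + 43 = minute 144.
Starch cooking waits on vegetable prep (finishes minute 144), so the earliest it can start is minute 144.

144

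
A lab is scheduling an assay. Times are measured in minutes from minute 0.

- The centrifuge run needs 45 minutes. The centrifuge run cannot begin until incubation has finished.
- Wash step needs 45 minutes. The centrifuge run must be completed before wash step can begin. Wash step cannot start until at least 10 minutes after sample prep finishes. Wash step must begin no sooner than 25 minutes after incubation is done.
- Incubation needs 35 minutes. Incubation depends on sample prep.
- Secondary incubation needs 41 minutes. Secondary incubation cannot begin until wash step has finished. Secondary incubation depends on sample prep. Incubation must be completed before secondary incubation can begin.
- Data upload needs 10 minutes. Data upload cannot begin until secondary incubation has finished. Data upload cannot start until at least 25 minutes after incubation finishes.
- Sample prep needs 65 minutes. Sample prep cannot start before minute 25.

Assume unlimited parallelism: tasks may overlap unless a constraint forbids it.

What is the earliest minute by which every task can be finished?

266

Sample prep cannot begin until its own release at minute 25. It runs from minute 25 to 25 + 65 = minute 90.
Incubation cannot begin until sample prep (finishes minute 90). It runs from minute 90 to 90 + 35 = minute 125.
The centrifuge run waits on incubation (finishes minute 125), so it starts at minute 125 and finishes at 125 + 45 = minute 170.
For wash step: the centrifuge run (finishes minute 170); sample prep (finishes minute 90, plus 10-minute gap → minute 100); incubation (finishes minute 125, plus 25-minute gap → minute 150). Taking the maximum gives a start of minute 170, and it finishes at 170 + 45 = minute 215.
Secondary incubation has to wait for wash step (finishes minute 215); sample prep (finishes minute 90); incubation (finishes minute 125). The latest of these is minute 215, so secondary incubation runs minute 215 to 215 + 41 = minute 256.
Data upload has to wait for secondary incubation (finishes minute 256); incubation (finishes minute 125, plus 25-minute gap → minute 150). The latest of these is minute 256, so data upload runs minute 256 to 256 + 10 = minute 266.
All tasks are finished once the last one completes. Finish times: Sample prep at 90, Incubation at 125, The centrifuge run at 170, Wash step at 215, Secondary incubation at 256, Data upload at 266. The latest is minute 266.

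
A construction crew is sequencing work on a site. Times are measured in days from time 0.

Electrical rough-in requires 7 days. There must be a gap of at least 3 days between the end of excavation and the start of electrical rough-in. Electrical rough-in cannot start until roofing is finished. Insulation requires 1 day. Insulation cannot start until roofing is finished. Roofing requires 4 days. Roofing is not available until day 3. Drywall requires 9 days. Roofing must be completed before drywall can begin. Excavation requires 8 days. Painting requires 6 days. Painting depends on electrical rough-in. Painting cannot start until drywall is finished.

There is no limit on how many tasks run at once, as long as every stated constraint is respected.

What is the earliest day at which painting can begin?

After its own release at day 3, roofing can start at day 3 and finishes at day 7.
Drywall waits on roofing (finishes day 7), so it starts at day 7 and finishes at 7 + 9 = day 16.
Excavation has no prerequisites, so it starts at day 0 and finishes at day 8.
Electrical rough-in cannot start until excavation (finishes day 8, plus 3-day gap → day 11); roofing (finishes day 7). The controlling bound is day 11, so electrical rough-in finishes at 11 + 7 = day 18.
Painting waits on electrical rough-in (finishes day 18); drywall (finishes day 16). The latest of these is day 18, which is the earliest painting can start.

18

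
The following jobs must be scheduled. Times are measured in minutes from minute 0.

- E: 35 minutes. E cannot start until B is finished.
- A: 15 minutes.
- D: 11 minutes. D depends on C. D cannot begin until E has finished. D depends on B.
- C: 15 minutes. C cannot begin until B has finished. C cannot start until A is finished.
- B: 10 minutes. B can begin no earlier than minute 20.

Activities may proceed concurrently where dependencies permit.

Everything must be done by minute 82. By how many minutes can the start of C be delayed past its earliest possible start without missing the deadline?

26

B cannot begin until its own release at minute 20. It runs from minute 20 to 20 + 10 = minute 30.
A can start immediately at minute 0; it finishes at minute 15.
For C: B (finishes minute 30); A (finishes minute 15). Taking the maximum gives a start of minute 30, and it finishes at 30 + 15 = minute 45.

Working backward from the deadline:
To finish by minute 82, D (duration 11) must start no later than minute 71.
Since D (must start by minute 71) depends on it, C must finish by minute 71. Backing off its 15-minute duration gives a latest start of minute 56.
So C can start as early as minute 30 and as late as minute 56, giving 56 − 30 = 26 minutes of slack.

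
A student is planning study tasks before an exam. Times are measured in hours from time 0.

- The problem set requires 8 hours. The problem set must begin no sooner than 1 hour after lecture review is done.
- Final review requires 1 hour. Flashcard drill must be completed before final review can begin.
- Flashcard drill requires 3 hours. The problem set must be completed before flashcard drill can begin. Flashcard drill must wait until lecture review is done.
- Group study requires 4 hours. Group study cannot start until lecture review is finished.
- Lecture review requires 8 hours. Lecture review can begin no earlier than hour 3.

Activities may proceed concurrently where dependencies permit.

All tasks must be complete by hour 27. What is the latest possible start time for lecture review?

6

Nothing follows final review; the deadline of hour 27 is its only limit. It must start by 27 − 1 = hour 26.
Flashcard drill has to be done before final review (must start by hour 26). That means finishing by hour 26, i.e. starting by 26 − 3 = hour 23.
The problem set has to be done before flashcard drill (must start by hour 23). That means finishing by hour 23, i.e. starting by 23 − 8 = hour 15.
Group study must finish by hour 27; it takes 4 hours, so it must start by 27 − 4 = hour 23.
Lecture review has several dependents: the problem set (must start by hour 15, minus 1-hour gap → hour 14); flashcard drill (must start by hour 23); group study (must start by hour 23). The earliest of those limits is hour 14, so lecture review must start by 14 − 8 = hour 6.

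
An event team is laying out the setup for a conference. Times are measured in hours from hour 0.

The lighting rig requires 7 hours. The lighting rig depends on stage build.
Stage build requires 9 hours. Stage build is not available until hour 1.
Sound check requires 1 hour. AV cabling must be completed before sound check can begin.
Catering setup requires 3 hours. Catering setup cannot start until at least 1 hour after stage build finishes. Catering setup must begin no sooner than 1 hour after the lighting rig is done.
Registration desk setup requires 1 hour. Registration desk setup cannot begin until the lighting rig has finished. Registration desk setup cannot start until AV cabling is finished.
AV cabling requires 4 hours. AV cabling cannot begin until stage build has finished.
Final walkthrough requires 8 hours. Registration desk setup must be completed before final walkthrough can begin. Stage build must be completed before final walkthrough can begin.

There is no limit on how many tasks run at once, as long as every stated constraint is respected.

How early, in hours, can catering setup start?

18

Stage build waits on its own release at hour 1, so it starts at hour 1 and finishes at 1 + 9 = hour 10.
The lighting rig waits on stage build (finishes hour 10), so it starts at hour 10 and finishes at 10 + 7 = hour 17.
Catering setup waits on stage build (finishes hour 10, plus 1-hour gap → hour 11); the lighting rig (finishes hour 17, plus 1-hour gap → hour 18). The latest of these is hour 18, which is the earliest catering setup can start.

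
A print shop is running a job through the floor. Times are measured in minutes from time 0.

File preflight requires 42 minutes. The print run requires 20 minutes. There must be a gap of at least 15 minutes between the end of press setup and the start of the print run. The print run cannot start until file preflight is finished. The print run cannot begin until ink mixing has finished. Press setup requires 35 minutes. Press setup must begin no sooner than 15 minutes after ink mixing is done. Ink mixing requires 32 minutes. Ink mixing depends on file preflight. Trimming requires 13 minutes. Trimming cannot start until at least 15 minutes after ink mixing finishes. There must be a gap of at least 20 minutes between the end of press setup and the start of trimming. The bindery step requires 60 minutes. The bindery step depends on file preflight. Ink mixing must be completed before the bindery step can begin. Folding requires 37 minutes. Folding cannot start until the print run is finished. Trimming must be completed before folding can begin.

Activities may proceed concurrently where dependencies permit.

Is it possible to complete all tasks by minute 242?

Yes

File preflight has no prerequisites, so it starts at minute 0 and finishes at minute 42.
Ink mixing waits on file preflight (finishes minute 42), so it starts at minute 42 and finishes at 42 + 32 = minute 74.
For the bindery step: file preflight (finishes minute 42); ink mixing (finishes minute 74). Taking the maximum gives a start of minute 74, and it finishes at 74 + 60 = minute 134.
Press setup cannot begin until ink mixing (finishes minute 74, plus 15-minute gap → minute 89). It runs from minute 89 to 89 + 35 = minute 124.
Trimming has to wait for ink mixing (finishes minute 74, plus 15-minute gap → minute 89); press setup (finishes minute 124, plus 20-minute gap → minute 144). The latest of these is minute 144, so trimming runs minute 144 to 144 + 13 = minute 157.
For the print run: press setup (finishes minute 124, plus 15-minute gap → minute 139); file preflight (finishes minute 42); ink mixing (finishes minute 74). Taking the maximum gives a start of minute 139, and it finishes at 139 + 20 = minute 159.
Folding needs all of the print run (finishes minute 159); trimming (finishes minute 157). That puts its earliest start at minute 159; it finishes at 159 + 37 = minute 196.
Every task is finished by minute 196, which is no later than the deadline of 242, so the schedule is feasible.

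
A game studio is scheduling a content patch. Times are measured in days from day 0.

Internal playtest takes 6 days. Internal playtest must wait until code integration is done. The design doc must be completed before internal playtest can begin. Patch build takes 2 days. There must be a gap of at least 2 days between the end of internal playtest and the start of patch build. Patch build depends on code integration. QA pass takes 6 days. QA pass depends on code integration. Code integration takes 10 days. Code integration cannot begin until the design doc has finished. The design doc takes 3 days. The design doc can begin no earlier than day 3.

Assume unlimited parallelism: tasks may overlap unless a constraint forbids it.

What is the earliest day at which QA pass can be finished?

22

After its own release at day 3, the design doc can start at day 3 and finishes at day 6.
Code integration waits on the design doc (finishes day 6), so it starts at day 6 and finishes at 6 + 10 = day 16.
QA pass waits on code integration (finishes day 16), so it starts at day 16 and finishes at 16 + 6 = day 22.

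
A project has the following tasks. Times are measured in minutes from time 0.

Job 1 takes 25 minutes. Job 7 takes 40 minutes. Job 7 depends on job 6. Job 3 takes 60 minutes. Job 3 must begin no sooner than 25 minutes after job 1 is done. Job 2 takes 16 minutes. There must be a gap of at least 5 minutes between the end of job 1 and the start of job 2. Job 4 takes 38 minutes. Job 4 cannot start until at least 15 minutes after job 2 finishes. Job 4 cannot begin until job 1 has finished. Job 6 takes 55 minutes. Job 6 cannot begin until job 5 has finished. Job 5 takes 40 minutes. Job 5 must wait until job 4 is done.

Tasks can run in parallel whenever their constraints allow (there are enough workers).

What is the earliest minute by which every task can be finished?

Job 1 has no prerequisites, so it starts at minute 0 and finishes at minute 25.
Job 3 waits on job 1 (finishes minute 25, plus 25-minute gap → minute 50), so it starts at minute 50 and finishes at 50 + 60 = minute 110.
After job 1 (finishes minute 25, plus 5-minute gap → minute 30), job 2 can start at minute 30 and finishes at minute 46.
Job 4 cannot start until job 2 (finishes minute 46, plus 15-minute gap → minute 61); job 1 (finishes minute 25). The controlling bound is minute 61, so job 4 finishes at 61 + 38 = minute 99.
After job 4 (finishes minute 99), job 5 can start at minute 99 and finishes at minute 139.
Job 6 waits on job 5 (finishes minute 139), so it starts at minute 139 and finishes at 139 + 55 = minute 194.
Job 7 waits on job 6 (finishes minute 194), so it starts at minute 194 and finishes at 194 + 40 = minute 234.
All tasks are finished once the last one completes. Finish times: Job 1 at 25, Job 2 at 46, Job 3 at 110, Job 4 at 99, Job 5 at 139, Job 6 at 194, Job 7 at 234. The latest is minute 234.

234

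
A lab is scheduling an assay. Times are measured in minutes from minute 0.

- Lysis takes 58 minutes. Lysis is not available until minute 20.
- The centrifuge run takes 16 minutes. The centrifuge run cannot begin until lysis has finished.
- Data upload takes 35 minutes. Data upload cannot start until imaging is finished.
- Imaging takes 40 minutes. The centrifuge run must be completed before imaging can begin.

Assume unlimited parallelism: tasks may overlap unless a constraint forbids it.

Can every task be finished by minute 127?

Lysis cannot begin until its own release at minute 20. It runs from minute 20 to 20 + 58 = minute 78.
The centrifuge run cannot begin until lysis (finishes minute 78). It runs from minute 78 to 78 + 16 = minute 94.
Imaging waits on the centrifuge run (finishes minute 94), so it starts at minute 94 and finishes at 94 + 40 = minute 134.
After imaging (finishes minute 134), data upload can start at minute 134 and finishes at minute 169.
The earliest everything can be done is minute 169, which is after the deadline of 127, so it is not possible.

No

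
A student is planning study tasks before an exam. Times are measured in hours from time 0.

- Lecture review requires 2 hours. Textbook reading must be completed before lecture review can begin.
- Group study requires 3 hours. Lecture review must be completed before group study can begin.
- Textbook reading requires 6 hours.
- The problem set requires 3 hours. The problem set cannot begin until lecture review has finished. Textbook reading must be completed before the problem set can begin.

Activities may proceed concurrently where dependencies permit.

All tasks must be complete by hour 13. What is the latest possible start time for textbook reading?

The problem set must finish by hour 13; it takes 3 hours, so it must start by 13 − 3 = hour 10.
To finish by hour 13, group study (duration 3) must start no later than hour 10.
Lecture review must finish in time for the problem set (must start by hour 10); group study (must start by hour 10). The tightest is hour 10, so lecture review must start by 10 − 2 = hour 8.
Textbook reading has several dependents: lecture review (must start by hour 8); the problem set (must start by hour 10). The earliest of those limits is hour 8, so textbook reading must start by 8 − 6 = hour 2.

2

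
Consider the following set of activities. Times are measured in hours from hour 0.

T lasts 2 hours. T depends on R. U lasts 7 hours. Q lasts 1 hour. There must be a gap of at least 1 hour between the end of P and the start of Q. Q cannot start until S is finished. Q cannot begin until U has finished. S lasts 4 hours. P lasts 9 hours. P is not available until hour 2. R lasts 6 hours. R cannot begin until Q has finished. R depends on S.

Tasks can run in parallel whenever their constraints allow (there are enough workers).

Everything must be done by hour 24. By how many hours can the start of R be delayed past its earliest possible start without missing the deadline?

3

U can start immediately at hour 0; it finishes at hour 7.
Nothing blocks S, so it runs from hour 0 to hour 4.
P cannot begin until its own release at hour 2. It runs from hour 2 to 2 + 9 = hour 11.
Q needs all of P (finishes hour 11, plus 1-hour gap → hour 12); S (finishes hour 4); U (finishes hour 7). That puts its earliest start at hour 12; it finishes at 12 + 1 = hour 13.
R has to wait for Q (finishes hour 13); S (finishes hour 4). The latest of these is hour 13, so R runs hour 13 to 13 + 6 = hour 19.

Working backward from the deadline:
T has no dependents, so it just needs to finish by hour 24. Starting by 24 − 2 = hour 22 achieves that.
Since T (must start by hour 22) depends on it, R must finish by hour 22. Backing off its 6-hour duration gives a latest start of hour 16.
So R can start as early as hour 13 and as late as hour 16, giving 16 − 13 = 3 hours of slack.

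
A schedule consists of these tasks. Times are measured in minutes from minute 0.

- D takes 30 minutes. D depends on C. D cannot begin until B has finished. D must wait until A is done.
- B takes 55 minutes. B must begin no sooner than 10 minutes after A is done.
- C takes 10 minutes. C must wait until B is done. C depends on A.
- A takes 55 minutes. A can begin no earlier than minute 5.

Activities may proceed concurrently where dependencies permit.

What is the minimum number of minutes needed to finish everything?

165

A waits on its own release at minute 5, so it starts at minute 5 and finishes at 5 + 55 = minute 60.
B cannot begin until A (finishes minute 60, plus 10-minute gap → minute 70). It runs from minute 70 to 70 + 55 = minute 125.
For C: B (finishes minute 125); A (finishes minute 60). Taking the maximum gives a start of minute 125, and it finishes at 125 + 10 = minute 135.
D needs all of C (finishes minute 135); B (finishes minute 125); A (finishes minute 60). That puts its earliest start at minute 135; it finishes at 135 + 30 = minute 165.
All tasks are finished once the last one completes. Finish times: A at 60, B at 125, C at 135, D at 165. The latest is minute 165.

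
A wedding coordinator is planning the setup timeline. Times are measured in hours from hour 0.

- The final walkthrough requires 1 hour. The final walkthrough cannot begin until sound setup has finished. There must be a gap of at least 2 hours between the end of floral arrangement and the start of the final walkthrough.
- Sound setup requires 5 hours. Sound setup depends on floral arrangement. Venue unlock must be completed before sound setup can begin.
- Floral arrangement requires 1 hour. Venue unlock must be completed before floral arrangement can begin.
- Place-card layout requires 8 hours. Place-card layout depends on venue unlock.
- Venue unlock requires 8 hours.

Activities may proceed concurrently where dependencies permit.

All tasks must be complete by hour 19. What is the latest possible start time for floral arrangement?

The final walkthrough has no dependents, so it just needs to finish by hour 19. Starting by 19 − 1 = hour 18 achieves that.
Sound setup must finish before the final walkthrough (must start by hour 18). With a 5-hour duration, sound setup must start by 18 − 5 = hour 13.
For floral arrangement: sound setup (must start by hour 13); the final walkthrough (must start by hour 18, minus 2-hour gap → hour 16). The most restrictive is hour 13; with a 1-hour duration, floral arrangement must start by hour 12.

12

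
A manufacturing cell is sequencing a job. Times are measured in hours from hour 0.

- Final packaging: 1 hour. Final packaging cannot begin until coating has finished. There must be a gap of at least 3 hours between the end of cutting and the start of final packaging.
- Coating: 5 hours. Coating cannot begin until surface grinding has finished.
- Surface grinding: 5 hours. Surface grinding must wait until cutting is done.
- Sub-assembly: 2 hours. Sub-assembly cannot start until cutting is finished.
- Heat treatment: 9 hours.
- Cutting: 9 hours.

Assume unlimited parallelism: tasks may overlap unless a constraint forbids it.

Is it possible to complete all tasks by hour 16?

No

Heat treatment can start immediately at hour 0; it finishes at hour 9.
Cutting has no prerequisites, so it starts at hour 0 and finishes at hour 9.
Sub-assembly cannot begin until cutting (finishes hour 9). It runs from hour 9 to 9 + 2 = hour 11.
After cutting (finishes hour 9), surface grinding can start at hour 9 and finishes at hour 14.
Coating waits on surface grinding (finishes hour 14), so it starts at hour 14 and finishes at 14 + 5 = hour 19.
For final packaging: coating (finishes hour 19); cutting (finishes hour 9, plus 3-hour gap → hour 12). Taking the maximum gives a start of hour 19, and it finishes at 19 + 1 = hour 20.
The earliest everything can be done is hour 20, which is after the deadline of 16, so it is not possible.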